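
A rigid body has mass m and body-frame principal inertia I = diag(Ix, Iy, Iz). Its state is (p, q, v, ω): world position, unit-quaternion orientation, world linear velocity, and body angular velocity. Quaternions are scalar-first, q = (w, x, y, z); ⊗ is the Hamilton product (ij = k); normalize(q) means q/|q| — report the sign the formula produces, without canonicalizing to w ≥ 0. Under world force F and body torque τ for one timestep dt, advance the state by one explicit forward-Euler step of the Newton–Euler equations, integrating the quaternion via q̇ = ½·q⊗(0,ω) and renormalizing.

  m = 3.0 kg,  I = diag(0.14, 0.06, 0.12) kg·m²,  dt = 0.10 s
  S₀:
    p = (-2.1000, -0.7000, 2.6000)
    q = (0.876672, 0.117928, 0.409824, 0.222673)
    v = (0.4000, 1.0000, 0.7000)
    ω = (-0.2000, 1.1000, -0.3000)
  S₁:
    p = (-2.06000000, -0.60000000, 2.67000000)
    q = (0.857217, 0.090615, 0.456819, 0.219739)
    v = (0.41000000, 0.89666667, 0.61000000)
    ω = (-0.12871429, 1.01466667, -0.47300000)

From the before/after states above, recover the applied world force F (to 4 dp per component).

v₁ − v₀ = (0.01000000, -0.10333333, -0.09000000)
applied force F = (0.3000, -3.1000, -2.7000)

F = (0.3000, -3.1000, -2.7000)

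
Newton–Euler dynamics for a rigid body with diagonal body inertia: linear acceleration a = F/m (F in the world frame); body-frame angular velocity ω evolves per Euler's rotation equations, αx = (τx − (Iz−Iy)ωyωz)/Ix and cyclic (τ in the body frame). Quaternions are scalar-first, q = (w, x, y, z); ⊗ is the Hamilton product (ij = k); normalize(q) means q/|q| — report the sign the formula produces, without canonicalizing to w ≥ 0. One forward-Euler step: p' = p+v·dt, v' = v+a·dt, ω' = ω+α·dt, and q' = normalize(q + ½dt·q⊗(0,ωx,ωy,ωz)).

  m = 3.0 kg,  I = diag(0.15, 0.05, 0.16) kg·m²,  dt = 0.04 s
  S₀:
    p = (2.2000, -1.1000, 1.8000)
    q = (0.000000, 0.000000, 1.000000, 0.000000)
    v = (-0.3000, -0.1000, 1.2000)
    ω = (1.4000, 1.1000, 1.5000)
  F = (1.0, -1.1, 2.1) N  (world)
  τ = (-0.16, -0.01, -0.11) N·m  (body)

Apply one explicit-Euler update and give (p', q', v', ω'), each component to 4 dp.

p' = (2.1880, -1.1040, 1.8480)
q' = (-0.0220, 0.0300, 0.9989, -0.0280)
v' = (-0.2867, -0.1147, 1.2280)
ω' = (1.3089, 1.1088, 1.5110)

a = F/m = (0.3333, -0.3667, 0.7000)
p + v·dt = (2.1880, -1.1040, 1.8480)
v + (F/m)dt = (-0.2867, -0.1147, 1.2280)
angular accel α = (-2.2767, 0.2200, 0.2750)
new body rate ω' = (1.3089, 1.1088, 1.5110)
q⊗(0,ω) = (-1.1000000, 1.5000000, 0.0000000, -1.4000000)
q + ½dt·q⊗(0,ω), renormalized = (-0.0220, 0.0300, 0.9989, -0.0280)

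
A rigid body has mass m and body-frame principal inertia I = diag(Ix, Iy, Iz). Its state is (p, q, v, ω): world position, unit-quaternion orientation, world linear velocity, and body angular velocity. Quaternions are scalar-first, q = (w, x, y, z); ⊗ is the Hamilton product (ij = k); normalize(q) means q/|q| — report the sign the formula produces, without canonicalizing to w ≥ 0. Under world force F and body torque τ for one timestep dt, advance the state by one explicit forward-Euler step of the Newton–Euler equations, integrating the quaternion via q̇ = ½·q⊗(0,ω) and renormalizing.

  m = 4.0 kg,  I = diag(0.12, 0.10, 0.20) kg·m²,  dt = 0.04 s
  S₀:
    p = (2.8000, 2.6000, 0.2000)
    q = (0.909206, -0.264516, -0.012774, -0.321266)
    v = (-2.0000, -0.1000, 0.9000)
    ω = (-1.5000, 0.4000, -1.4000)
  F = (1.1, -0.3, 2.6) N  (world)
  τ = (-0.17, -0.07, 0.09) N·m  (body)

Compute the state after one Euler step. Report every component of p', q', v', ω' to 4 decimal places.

p' = (2.7200, 2.5960, 0.2360)
q' = (0.8916, -0.2886, -0.0033, -0.3489)
v' = (-1.9890, -0.1030, 0.9260)
ω' = (-1.5380, 0.4392, -1.3844)

new position p' = (2.7200, 2.5960, 0.2360)
v + (F/m)dt = (-1.9890, -0.1030, 0.9260)
precession coupling ω×(Iω) = (-0.0560, -0.1680, 0.0120)
α = I⁻¹(τ − ω×Iω) = (-0.9500, 0.9800, 0.3900)
ω' = ω + α·dt = (-1.5380, 0.4392, -1.3844)
q⊗(0,ω) = (-0.8414368, -1.2174190, 0.4752590, -1.3978558)
q + ½dt·q⊗(0,ω), renormalized = (0.8916, -0.2886, -0.0033, -0.3489)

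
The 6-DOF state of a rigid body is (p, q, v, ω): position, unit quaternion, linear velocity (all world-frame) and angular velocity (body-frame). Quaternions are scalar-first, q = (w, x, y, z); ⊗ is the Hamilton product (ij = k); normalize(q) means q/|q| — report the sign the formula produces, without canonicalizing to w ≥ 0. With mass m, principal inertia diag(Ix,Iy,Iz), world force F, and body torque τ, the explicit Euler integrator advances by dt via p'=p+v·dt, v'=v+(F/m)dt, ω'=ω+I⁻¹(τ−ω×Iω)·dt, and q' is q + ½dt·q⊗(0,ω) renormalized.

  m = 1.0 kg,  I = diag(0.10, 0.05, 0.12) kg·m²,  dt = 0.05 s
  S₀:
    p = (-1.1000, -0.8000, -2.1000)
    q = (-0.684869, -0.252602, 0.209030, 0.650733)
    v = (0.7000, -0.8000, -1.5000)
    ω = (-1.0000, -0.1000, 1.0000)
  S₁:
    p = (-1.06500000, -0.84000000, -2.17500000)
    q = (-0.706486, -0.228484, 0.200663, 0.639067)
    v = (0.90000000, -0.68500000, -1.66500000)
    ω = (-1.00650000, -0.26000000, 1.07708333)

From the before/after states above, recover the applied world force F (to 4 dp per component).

F = (4.0000, 2.3000, -3.3000)

Δv = v₁−v₀ = (0.20000000, 0.11500000, -0.16500000)
applied force F = (4.0000, 2.3000, -3.3000)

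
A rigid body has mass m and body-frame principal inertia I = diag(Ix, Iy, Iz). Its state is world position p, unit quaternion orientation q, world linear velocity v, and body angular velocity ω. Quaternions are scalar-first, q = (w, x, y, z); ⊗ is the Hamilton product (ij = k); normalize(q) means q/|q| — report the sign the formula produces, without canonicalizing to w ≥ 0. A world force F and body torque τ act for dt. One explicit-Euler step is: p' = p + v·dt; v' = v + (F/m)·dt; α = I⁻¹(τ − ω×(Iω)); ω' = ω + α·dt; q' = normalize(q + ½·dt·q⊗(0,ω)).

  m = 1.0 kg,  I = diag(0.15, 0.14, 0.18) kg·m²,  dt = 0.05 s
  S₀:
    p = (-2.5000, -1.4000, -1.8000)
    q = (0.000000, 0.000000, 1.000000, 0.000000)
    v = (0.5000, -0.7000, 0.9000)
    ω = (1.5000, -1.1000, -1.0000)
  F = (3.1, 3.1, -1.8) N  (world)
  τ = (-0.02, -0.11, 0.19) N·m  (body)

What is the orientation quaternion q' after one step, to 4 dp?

q' = (0.0275, -0.0250, 0.9986, -0.0374)

Hamilton product q⊗(0,ω) = (1.1000000, -1.0000000, 0.0000000, -1.5000000)
q + ½dt·q⊗(0,ω), renormalized = (0.0275, -0.0250, 0.9986, -0.0374)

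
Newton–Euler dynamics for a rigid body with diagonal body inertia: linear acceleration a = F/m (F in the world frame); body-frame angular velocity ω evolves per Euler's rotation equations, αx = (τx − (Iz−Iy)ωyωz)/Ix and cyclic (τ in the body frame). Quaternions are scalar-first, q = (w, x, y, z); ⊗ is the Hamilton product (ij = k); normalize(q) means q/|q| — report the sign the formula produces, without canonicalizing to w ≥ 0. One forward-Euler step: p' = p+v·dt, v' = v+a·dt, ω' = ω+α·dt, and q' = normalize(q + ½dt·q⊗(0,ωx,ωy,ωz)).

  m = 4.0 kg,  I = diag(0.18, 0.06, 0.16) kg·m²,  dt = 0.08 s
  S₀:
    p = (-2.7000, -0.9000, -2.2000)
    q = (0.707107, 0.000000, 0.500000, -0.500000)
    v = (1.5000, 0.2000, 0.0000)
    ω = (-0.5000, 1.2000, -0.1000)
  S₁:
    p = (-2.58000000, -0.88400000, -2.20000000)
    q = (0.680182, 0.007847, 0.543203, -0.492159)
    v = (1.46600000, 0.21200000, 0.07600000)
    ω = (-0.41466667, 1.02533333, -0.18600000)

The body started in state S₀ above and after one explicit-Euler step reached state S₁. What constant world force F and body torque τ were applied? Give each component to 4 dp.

v₁ − v₀ = (-0.03400000, 0.01200000, 0.07600000)
F = m·Δv/dt = (-1.7000, 0.6000, 3.8000)
ω₁ − ω₀ = (0.08533333, -0.17466667, -0.08600000)
precession coupling = (-0.0120, 0.0010, 0.0720)
I·α + gyro = (0.1800, -0.1300, -0.1000)

F = (-1.7000, 0.6000, 3.8000)
τ = (0.1800, -0.1300, -0.1000)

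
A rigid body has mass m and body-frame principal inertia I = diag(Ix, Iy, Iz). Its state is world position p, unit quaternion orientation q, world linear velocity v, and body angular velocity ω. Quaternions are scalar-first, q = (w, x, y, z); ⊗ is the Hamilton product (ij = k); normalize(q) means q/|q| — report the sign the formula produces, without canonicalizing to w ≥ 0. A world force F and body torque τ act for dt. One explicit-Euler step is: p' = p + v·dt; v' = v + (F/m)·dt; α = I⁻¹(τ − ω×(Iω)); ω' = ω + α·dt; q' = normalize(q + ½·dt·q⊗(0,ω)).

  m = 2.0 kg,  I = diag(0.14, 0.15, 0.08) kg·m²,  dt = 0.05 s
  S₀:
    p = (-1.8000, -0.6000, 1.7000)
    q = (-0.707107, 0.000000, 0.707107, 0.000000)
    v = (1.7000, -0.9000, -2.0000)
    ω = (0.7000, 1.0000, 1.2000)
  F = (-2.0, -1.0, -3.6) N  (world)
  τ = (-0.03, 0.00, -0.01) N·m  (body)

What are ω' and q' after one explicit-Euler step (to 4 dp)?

ω' = (0.7193, 0.9832, 1.1894)
q' = (-0.7241, 0.0088, 0.6888, -0.0336)

α = I⁻¹(τ − ω×Iω) = (0.3857, -0.3360, -0.2125)
ω + α·dt = (0.7193, 0.9832, 1.1894)
2q̇ = q⊗(0,ω) = (-0.7071070, 0.3535535, -0.7071070, -1.3435033)
q' = normalize(q + ½dt·q⊗(0,ω)) = (-0.7241, 0.0088, 0.6888, -0.0336)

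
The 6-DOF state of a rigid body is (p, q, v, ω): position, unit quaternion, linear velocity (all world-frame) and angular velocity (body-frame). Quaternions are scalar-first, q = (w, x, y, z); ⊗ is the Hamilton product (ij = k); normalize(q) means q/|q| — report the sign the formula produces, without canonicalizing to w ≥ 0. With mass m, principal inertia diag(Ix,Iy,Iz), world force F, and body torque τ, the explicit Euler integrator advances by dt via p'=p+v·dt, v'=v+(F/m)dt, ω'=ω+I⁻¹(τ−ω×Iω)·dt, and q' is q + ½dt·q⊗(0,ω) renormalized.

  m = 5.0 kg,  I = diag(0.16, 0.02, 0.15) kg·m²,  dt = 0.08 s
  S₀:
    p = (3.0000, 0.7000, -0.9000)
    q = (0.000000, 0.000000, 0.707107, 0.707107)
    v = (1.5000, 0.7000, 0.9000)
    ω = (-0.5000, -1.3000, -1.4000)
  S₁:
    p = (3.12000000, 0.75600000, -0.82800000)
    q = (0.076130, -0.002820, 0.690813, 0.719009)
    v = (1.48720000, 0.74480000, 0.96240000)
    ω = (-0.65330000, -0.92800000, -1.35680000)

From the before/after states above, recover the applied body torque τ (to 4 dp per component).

τ = (-0.0700, 0.1000, -0.0100)

rate change Δω = (-0.15330000, 0.37200000, 0.04320000)
ω₀×(Iω₀) = (0.2366, 0.0070, -0.0910)
I·α + gyro = (-0.0700, 0.1000, -0.0100)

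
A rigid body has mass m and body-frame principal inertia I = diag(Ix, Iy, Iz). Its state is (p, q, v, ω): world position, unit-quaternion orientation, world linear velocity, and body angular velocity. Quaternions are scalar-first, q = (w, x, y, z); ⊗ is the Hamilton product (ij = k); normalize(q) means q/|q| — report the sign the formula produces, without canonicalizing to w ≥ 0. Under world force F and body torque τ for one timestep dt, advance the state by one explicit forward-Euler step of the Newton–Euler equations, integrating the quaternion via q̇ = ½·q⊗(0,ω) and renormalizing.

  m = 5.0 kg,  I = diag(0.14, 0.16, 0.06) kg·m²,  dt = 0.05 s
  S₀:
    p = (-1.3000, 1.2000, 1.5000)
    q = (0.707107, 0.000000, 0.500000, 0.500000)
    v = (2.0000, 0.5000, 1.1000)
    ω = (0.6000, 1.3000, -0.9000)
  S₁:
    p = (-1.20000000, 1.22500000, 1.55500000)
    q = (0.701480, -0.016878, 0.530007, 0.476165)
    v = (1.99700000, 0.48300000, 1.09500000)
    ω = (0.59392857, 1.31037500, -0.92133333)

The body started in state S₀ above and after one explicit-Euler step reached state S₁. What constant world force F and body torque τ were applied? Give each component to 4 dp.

Δω = ω₁−ω₀ = (-0.00607143, 0.01037500, -0.02133333)
τ = I·(Δω/dt) + ω₀×(Iω₀) = (0.1000, -0.0100, -0.0100)
Δv = v₁−v₀ = (-0.00300000, -0.01700000, -0.00500000)
m·(v₁−v₀)/dt = (-0.3000, -1.7000, -0.5000)

F = (-0.3000, -1.7000, -0.5000)
τ = (0.1000, -0.0100, -0.0100)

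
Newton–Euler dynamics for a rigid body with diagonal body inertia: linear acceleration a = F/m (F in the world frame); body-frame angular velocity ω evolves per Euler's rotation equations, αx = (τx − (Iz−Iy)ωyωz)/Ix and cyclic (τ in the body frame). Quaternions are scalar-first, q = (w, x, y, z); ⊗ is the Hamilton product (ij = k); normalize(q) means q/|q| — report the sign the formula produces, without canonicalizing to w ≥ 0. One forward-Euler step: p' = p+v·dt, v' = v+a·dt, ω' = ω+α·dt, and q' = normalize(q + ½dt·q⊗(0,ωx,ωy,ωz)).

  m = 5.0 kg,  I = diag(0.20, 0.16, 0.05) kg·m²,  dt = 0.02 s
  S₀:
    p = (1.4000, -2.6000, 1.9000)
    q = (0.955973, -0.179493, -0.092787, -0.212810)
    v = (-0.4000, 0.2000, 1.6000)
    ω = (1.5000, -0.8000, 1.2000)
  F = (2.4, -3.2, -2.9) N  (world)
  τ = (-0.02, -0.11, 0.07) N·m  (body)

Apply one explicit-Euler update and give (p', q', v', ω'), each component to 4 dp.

p' = (1.3920, -2.5960, 1.9320)
q' = (0.9603, -0.1679, -0.1015, -0.1985)
v' = (-0.3904, 0.1872, 1.5884)
ω' = (1.4874, -0.8475, 1.2088)

α = I⁻¹(τ − ω×Iω) = (-0.6280, -2.3750, 0.4400)
ω' = ω + α·dt = (1.4874, -0.8475, 1.2088)
2q̇ = q⊗(0,ω) = (0.4503819, 1.1523671, -0.8686018, 1.4299425)
updated quaternion q' = (0.9603, -0.1679, -0.1015, -0.1985)
linear accel F/m = (0.4800, -0.6400, -0.5800)
new position p' = (1.3920, -2.5960, 1.9320)
v' = v + a·dt = (-0.3904, 0.1872, 1.5884)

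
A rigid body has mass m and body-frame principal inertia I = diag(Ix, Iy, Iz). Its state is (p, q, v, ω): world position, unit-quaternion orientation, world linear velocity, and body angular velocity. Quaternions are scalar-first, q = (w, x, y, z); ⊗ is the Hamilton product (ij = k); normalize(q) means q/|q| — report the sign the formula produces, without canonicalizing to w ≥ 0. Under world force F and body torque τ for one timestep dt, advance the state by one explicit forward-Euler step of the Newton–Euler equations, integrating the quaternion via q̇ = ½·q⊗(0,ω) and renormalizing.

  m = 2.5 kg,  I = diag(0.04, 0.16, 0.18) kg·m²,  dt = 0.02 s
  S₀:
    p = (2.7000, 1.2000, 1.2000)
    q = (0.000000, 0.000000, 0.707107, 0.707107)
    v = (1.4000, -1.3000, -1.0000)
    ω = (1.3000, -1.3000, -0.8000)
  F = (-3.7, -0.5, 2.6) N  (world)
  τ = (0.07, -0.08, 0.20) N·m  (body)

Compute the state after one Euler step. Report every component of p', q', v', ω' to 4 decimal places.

gyro term ω×Iω = (0.0208, 0.1456, -0.2028)
angular accel α = (1.2300, -1.4100, 2.2378)
ω + α·dt = (1.3246, -1.3282, -0.7552)
2q̇ = q⊗(0,ω) = (1.4849247, 0.3535535, 0.9192391, -0.9192391)
q' = normalize(q + ½dt·q⊗(0,ω)) = (0.0148, 0.0035, 0.7162, 0.6978)
p + v·dt = (2.7280, 1.1740, 1.1800)
v + (F/m)dt = (1.3704, -1.3040, -0.9792)

p' = (2.7280, 1.1740, 1.1800)
q' = (0.0148, 0.0035, 0.7162, 0.6978)
v' = (1.3704, -1.3040, -0.9792)
ω' = (1.3246, -1.3282, -0.7552)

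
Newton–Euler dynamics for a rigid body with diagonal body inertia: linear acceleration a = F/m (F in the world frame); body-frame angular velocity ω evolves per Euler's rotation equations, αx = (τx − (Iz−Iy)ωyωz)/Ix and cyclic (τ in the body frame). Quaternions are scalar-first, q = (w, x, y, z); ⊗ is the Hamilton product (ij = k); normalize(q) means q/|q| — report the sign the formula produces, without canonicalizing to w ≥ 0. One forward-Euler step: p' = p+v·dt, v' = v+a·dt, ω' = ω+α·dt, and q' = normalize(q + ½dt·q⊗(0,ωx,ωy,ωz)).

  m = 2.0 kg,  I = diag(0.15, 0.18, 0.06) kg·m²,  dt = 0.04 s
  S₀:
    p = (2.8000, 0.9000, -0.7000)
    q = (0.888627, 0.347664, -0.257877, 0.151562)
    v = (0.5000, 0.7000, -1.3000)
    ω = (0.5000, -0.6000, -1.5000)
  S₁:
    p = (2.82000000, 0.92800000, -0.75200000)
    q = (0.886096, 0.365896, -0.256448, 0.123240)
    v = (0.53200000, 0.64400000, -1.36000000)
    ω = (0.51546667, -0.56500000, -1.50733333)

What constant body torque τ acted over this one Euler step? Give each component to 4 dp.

τ = (-0.0500, 0.0900, -0.0200)

Δω = ω₁−ω₀ = (0.01546667, 0.03500000, -0.00733333)
gyro term ω₀×Iω₀ = (-0.1080, -0.0675, -0.0090)
I·α + gyro = (-0.0500, 0.0900, -0.0200)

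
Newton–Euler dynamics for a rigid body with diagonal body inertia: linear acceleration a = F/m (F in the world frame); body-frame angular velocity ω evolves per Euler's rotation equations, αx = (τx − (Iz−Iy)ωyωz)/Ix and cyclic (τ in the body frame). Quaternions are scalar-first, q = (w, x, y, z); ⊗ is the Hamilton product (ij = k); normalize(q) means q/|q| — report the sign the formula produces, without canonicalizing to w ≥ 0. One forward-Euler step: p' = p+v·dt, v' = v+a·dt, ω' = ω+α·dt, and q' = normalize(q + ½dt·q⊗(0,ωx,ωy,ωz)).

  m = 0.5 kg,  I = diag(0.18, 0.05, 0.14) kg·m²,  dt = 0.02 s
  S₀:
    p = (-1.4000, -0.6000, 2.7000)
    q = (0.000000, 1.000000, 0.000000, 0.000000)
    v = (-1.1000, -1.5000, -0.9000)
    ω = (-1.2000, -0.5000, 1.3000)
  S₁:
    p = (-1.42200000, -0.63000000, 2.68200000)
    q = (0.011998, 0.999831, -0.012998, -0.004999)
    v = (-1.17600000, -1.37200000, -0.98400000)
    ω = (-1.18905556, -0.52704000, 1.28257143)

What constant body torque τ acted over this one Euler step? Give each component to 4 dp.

rate change Δω = (0.01094444, -0.02704000, -0.01742857)
gyro term ω₀×Iω₀ = (-0.0585, -0.0624, -0.0780)
applied torque τ = (0.0400, -0.1300, -0.2000)

τ = (0.0400, -0.1300, -0.2000)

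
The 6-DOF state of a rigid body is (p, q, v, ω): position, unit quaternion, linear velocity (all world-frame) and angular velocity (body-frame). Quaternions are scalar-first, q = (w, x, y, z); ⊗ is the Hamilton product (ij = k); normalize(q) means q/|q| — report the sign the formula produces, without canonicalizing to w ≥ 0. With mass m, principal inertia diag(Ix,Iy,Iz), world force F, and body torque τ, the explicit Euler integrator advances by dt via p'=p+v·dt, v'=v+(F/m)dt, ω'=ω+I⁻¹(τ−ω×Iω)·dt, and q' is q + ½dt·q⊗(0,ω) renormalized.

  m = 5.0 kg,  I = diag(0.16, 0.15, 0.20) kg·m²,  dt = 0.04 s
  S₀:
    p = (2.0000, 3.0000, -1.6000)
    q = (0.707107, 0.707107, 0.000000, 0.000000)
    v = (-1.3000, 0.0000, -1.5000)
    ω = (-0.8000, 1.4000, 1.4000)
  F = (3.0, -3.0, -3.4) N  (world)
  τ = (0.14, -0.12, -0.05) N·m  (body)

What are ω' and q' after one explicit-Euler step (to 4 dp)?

angular accel α = (0.2625, -1.0987, -0.3060)
ω' = ω + α·dt = (-0.7895, 1.3561, 1.3878)
2q̇ = q⊗(0,ω) = (0.5656856, -0.5656856, 0.0000000, 1.9798996)
q' = normalize(q + ½dt·q⊗(0,ω)) = (0.7178, 0.6952, 0.0000, 0.0396)

ω' = (-0.7895, 1.3561, 1.3878)
q' = (0.7178, 0.6952, 0.0000, 0.0396)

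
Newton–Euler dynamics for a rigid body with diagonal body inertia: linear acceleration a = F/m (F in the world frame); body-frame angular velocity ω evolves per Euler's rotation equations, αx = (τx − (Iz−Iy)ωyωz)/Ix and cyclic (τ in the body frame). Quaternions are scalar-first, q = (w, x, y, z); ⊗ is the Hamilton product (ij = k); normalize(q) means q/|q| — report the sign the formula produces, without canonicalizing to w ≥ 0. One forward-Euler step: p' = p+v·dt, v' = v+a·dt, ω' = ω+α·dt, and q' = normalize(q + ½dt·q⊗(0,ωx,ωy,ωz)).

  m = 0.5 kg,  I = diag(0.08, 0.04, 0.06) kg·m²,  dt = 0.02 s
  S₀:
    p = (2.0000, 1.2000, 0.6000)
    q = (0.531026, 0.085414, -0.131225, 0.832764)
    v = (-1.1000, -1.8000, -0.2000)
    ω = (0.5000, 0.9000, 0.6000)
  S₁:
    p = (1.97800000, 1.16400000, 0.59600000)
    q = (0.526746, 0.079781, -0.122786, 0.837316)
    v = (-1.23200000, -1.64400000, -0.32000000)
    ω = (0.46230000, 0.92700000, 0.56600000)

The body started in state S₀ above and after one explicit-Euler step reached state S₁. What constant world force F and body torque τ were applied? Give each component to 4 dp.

F = (-3.3000, 3.9000, -3.0000)
τ = (-0.1400, 0.0600, -0.1200)

velocity change Δv = (-0.13200000, 0.15600000, -0.12000000)
applied force F = (-3.3000, 3.9000, -3.0000)
ω₁ − ω₀ = (-0.03770000, 0.02700000, -0.03400000)
I·α + gyro = (-0.1400, 0.0600, -0.1200)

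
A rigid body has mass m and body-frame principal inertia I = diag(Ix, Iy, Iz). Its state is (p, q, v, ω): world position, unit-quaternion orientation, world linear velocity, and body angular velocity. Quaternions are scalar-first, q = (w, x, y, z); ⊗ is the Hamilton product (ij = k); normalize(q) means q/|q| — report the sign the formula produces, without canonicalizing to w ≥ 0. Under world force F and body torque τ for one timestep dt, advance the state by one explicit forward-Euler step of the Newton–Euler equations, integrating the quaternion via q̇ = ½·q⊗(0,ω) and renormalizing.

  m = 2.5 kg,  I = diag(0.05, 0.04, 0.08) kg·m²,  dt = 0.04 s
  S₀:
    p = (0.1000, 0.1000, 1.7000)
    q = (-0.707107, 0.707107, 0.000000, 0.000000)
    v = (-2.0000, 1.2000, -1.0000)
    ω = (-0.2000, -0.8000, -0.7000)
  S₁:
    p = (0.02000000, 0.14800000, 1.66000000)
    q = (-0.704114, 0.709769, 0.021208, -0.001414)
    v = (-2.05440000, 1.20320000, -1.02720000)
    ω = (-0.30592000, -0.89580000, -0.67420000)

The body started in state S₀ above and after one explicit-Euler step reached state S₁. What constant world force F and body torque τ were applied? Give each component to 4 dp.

Δω = ω₁−ω₀ = (-0.10592000, -0.09580000, 0.02580000)
τ = I·(Δω/dt) + ω₀×(Iω₀) = (-0.1100, -0.1000, 0.0500)
velocity change Δv = (-0.05440000, 0.00320000, -0.02720000)
applied force F = (-3.4000, 0.2000, -1.7000)

F = (-3.4000, 0.2000, -1.7000)
τ = (-0.1100, -0.1000, 0.0500)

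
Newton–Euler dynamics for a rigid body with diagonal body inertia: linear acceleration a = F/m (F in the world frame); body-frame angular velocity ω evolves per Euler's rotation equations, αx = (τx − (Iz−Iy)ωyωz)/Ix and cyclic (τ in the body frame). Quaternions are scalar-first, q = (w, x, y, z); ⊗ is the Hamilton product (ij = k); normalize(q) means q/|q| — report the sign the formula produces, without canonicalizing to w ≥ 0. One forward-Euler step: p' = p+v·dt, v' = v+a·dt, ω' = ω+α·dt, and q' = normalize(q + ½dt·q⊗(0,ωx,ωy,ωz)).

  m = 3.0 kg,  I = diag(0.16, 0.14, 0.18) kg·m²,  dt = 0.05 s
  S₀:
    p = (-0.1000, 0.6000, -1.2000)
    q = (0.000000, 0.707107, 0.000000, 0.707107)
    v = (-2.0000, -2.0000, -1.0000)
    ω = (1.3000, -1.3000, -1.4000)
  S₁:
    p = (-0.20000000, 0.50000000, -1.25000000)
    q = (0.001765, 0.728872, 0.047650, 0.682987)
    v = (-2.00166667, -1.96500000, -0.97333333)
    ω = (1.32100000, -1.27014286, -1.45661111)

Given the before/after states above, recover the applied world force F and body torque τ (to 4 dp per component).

v₁ − v₀ = (-0.00166667, 0.03500000, 0.02666667)
F = m·Δv/dt = (-0.1000, 2.1000, 1.6000)
rate change Δω = (0.02100000, 0.02985714, -0.05661111)
ω₀×(Iω₀) = (0.0728, 0.0364, 0.0338)
τ = I·(Δω/dt) + ω₀×(Iω₀) = (0.1400, 0.1200, -0.1700)

F = (-0.1000, 2.1000, 1.6000)
τ = (0.1400, 0.1200, -0.1700)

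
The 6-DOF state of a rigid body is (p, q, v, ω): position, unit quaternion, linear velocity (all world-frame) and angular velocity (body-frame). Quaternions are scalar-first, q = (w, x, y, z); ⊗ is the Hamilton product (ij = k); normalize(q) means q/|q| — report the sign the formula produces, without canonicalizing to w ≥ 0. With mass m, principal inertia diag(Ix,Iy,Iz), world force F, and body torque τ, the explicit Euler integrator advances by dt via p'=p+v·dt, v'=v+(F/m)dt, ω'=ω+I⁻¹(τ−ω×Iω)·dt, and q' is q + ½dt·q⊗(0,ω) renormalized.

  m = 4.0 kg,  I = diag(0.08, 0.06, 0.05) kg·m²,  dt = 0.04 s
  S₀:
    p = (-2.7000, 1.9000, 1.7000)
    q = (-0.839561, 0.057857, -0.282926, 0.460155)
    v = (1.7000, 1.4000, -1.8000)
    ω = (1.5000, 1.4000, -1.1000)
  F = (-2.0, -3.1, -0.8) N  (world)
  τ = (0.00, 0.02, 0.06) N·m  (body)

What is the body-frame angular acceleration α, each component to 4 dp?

α = (-0.1925, 1.1583, 2.0400)

gyro term ω×Iω = (0.0154, -0.0495, -0.0420)
(τ − ω×Iω)/I = (-0.1925, 1.1583, 2.0400)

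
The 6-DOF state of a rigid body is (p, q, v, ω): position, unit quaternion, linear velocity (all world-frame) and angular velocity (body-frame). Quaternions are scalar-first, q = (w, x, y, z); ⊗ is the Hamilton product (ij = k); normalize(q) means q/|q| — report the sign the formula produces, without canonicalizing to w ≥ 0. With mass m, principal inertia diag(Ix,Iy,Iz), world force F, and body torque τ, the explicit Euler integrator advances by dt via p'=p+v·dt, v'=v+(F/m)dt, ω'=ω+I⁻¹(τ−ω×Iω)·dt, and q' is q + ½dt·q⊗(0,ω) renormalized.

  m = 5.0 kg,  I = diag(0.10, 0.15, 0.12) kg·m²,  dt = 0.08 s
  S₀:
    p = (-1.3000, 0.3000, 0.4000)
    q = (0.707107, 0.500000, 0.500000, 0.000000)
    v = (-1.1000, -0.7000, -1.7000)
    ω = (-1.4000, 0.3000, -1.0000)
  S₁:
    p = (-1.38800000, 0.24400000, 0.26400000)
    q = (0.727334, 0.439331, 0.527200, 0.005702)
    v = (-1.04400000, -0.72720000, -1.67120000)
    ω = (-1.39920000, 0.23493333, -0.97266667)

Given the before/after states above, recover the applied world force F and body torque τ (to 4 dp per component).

F = (3.5000, -1.7000, 1.8000)
τ = (0.0100, -0.1500, 0.0200)

velocity change Δv = (0.05600000, -0.02720000, 0.02880000)
F = m·Δv/dt = (3.5000, -1.7000, 1.8000)
ω₁ − ω₀ = (0.00080000, -0.06506667, 0.02733333)
applied torque τ = (0.0100, -0.1500, 0.0200)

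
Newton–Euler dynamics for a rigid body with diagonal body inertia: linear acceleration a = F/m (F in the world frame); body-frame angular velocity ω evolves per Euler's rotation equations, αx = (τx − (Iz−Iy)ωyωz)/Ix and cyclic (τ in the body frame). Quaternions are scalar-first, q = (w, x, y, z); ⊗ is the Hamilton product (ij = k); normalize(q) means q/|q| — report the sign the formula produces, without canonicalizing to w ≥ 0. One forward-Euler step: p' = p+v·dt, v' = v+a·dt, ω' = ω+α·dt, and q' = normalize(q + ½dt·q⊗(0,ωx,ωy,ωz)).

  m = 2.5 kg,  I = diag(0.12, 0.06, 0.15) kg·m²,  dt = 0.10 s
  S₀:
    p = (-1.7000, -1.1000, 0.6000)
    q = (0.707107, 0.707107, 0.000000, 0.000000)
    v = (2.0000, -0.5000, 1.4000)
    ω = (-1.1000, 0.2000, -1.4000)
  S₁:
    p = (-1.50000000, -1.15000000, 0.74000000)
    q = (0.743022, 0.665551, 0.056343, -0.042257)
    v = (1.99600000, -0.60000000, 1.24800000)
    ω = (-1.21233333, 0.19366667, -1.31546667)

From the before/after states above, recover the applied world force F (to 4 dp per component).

F = (-0.1000, -2.5000, -3.8000)

Δv = v₁−v₀ = (-0.00400000, -0.10000000, -0.15200000)
F = m·Δv/dt = (-0.1000, -2.5000, -3.8000)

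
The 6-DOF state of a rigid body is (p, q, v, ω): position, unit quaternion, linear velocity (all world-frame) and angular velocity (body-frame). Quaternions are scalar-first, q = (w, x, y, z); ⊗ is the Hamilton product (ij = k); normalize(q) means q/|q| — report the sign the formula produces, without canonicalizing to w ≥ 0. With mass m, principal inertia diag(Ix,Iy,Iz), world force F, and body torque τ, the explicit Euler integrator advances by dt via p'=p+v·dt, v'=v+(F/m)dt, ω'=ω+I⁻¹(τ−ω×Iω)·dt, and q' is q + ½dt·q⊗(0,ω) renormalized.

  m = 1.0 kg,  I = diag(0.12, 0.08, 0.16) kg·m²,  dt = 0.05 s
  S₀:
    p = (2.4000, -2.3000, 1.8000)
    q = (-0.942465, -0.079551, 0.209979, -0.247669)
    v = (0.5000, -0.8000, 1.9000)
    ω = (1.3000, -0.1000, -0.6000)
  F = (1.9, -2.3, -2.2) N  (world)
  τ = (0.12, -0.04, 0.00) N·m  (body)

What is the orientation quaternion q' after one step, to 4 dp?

2q̇ = q⊗(0,ω) = (-0.0241872, -1.3759588, -0.2754538, 0.3004614)
updated quaternion q' = (-0.9425, -0.1139, 0.2030, -0.2400)

q' = (-0.9425, -0.1139, 0.2030, -0.2400)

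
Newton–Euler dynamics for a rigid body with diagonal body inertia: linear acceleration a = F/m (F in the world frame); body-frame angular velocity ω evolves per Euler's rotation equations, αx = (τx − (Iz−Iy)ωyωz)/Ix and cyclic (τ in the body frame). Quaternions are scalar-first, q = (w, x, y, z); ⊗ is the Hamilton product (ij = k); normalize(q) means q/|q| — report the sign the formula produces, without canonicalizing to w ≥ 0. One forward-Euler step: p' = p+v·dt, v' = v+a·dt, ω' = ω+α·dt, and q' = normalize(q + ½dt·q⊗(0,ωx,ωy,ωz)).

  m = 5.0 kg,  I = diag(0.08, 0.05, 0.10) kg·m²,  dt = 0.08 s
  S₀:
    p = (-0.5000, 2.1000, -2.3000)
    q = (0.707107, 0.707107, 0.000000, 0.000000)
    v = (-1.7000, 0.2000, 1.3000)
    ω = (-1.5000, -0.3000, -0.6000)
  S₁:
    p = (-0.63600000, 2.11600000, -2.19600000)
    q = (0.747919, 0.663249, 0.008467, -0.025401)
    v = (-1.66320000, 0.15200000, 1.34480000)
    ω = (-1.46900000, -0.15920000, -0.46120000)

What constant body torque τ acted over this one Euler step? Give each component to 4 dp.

Δω = ω₁−ω₀ = (0.03100000, 0.14080000, 0.13880000)
precession coupling = (0.0090, -0.0180, -0.0135)
I·α + gyro = (0.0400, 0.0700, 0.1600)

τ = (0.0400, 0.0700, 0.1600)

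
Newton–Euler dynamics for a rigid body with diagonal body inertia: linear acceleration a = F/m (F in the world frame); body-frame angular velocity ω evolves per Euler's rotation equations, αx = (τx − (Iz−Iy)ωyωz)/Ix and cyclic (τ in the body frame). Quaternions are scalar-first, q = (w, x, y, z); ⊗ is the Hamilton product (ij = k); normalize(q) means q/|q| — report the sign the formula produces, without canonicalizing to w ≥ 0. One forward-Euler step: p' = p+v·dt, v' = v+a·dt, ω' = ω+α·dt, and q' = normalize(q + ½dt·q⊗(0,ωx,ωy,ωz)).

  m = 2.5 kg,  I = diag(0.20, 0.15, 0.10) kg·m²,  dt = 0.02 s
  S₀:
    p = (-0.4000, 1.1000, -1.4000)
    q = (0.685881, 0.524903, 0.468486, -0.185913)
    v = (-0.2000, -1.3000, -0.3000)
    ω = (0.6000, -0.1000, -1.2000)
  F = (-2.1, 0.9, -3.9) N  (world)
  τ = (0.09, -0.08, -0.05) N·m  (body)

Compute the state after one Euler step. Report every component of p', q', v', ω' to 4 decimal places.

a = (-0.8400, 0.3600, -1.5600)
p' = p + v·dt = (-0.4040, 1.0740, -1.4060)
new velocity v' = (-0.2168, -1.2928, -0.3312)
precession coupling ω×(Iω) = (-0.0060, -0.0720, 0.0030)
(τ − ω×Iω)/I = (0.4800, -0.0533, -0.5300)
ω + α·dt = (0.6096, -0.1011, -1.2106)
2q̇ = q⊗(0,ω) = (-0.4911888, -0.1692459, 0.4497477, -1.1566391)
updated quaternion q' = (0.6809, 0.5232, 0.4729, -0.1975)

p' = (-0.4040, 1.0740, -1.4060)
q' = (0.6809, 0.5232, 0.4729, -0.1975)
v' = (-0.2168, -1.2928, -0.3312)
ω' = (0.6096, -0.1011, -1.2106)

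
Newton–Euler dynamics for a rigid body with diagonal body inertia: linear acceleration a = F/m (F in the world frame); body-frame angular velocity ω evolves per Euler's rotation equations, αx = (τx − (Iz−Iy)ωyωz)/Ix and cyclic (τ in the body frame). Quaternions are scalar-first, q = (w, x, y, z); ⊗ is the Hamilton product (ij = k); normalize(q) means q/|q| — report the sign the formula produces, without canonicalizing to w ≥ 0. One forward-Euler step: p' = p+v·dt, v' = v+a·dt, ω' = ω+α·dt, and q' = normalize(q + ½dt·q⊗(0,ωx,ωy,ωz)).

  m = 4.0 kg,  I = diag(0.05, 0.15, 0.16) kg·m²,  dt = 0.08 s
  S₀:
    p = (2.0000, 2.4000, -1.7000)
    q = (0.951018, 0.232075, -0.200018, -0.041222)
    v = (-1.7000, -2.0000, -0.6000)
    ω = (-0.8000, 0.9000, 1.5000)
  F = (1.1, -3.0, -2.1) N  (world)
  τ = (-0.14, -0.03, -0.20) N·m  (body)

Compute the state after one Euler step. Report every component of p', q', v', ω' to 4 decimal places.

p' = (1.8640, 2.2400, -1.7480)
q' = (0.9653, 0.1906, -0.1779, 0.0177)
v' = (-1.6780, -2.0600, -0.6420)
ω' = (-1.0456, 0.8136, 1.4360)

a = F/m = (0.2750, -0.7500, -0.5250)
p + v·dt = (1.8640, 2.2400, -1.7480)
v' = v + a·dt = (-1.6780, -2.0600, -0.6420)
precession coupling ω×(Iω) = (0.0135, 0.1320, -0.0720)
angular accel α = (-3.0700, -1.0800, -0.8000)
new body rate ω' = (-1.0456, 0.8136, 1.4360)
Hamilton product q⊗(0,ω) = (0.4275092, -1.0237416, 0.5407813, 1.4753801)
q' = normalize(q + ½dt·q⊗(0,ω)) = (0.9653, 0.1906, -0.1779, 0.0177)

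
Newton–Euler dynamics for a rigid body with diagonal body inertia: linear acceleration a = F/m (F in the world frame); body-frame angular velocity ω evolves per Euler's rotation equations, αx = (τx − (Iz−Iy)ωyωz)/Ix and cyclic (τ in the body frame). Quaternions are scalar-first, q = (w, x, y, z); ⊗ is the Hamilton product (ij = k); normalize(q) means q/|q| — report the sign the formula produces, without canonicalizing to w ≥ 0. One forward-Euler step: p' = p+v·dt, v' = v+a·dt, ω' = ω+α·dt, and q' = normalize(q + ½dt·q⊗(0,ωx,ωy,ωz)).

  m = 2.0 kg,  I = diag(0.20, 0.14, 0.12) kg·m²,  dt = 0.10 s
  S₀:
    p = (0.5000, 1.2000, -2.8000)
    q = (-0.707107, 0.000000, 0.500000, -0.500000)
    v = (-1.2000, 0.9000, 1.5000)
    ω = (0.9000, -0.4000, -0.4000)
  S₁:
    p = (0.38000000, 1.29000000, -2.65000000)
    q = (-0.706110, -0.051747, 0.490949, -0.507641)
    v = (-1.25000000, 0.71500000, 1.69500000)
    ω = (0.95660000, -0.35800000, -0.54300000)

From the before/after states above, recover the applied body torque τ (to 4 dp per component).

τ = (0.1100, 0.0300, -0.1500)

Δω = ω₁−ω₀ = (0.05660000, 0.04200000, -0.14300000)
applied torque τ = (0.1100, 0.0300, -0.1500)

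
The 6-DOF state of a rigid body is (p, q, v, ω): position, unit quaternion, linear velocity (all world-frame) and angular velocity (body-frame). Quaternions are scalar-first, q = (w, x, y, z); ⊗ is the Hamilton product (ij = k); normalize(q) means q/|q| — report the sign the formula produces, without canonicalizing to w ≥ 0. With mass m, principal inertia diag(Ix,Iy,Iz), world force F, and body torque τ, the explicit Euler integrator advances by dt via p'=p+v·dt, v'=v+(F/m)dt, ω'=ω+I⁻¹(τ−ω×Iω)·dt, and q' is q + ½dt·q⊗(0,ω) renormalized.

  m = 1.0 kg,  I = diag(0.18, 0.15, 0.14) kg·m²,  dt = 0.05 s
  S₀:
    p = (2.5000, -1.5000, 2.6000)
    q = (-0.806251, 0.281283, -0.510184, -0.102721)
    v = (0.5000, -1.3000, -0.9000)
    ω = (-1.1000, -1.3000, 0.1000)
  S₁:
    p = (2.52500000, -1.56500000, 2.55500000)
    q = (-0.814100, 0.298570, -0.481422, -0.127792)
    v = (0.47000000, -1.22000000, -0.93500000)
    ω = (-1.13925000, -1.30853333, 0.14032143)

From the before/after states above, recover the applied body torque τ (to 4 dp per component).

τ = (-0.1400, -0.0300, 0.0700)

Δω = ω₁−ω₀ = (-0.03925000, -0.00853333, 0.04032143)
gyro term ω₀×Iω₀ = (0.0013, -0.0044, -0.0429)
applied torque τ = (-0.1400, -0.0300, 0.0700)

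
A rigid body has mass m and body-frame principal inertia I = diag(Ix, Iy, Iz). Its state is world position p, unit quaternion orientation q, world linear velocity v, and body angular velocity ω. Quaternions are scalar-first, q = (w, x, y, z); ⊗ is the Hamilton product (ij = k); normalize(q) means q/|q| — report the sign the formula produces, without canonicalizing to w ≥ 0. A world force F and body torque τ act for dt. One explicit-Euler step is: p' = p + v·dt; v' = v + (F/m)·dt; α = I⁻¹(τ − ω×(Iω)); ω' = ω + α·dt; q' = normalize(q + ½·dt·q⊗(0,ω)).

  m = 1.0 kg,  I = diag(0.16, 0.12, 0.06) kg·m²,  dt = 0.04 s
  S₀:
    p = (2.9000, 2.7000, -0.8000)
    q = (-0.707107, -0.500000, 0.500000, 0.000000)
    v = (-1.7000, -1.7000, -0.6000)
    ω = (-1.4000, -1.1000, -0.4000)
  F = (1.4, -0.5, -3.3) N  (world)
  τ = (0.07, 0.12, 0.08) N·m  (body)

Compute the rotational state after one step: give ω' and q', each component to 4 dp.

ω' = (-1.3759, -1.0787, -0.3056)
q' = (-0.7096, -0.4839, 0.5112, 0.0306)

ω×(Iω) gyroscopic = (-0.0264, 0.0560, -0.0616)
angular accel α = (0.6025, 0.5333, 2.3600)
ω' = ω + α·dt = (-1.3759, -1.0787, -0.3056)
2q̇ = q⊗(0,ω) = (-0.1500000, 0.7899498, 0.5778177, 1.5328428)
q' = normalize(q + ½dt·q⊗(0,ω)) = (-0.7096, -0.4839, 0.5112, 0.0306)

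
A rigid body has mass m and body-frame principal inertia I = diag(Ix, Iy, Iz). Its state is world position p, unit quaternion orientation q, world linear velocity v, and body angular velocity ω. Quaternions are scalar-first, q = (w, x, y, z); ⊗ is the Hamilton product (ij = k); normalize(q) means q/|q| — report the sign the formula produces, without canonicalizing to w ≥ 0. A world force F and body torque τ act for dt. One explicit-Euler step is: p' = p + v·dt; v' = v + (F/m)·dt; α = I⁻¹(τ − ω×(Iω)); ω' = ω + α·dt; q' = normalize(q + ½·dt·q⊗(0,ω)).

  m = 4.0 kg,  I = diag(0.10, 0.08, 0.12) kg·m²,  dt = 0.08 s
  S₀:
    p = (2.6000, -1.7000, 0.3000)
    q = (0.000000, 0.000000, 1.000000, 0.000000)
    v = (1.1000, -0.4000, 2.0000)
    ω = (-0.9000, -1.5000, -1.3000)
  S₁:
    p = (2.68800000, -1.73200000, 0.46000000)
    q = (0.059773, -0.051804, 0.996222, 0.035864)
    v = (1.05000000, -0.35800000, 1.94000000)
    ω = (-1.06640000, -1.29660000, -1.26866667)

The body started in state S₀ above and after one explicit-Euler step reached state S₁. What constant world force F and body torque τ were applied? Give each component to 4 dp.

F = (-2.5000, 2.1000, -3.0000)
τ = (-0.1300, 0.1800, 0.0200)

velocity change Δv = (-0.05000000, 0.04200000, -0.06000000)
m·(v₁−v₀)/dt = (-2.5000, 2.1000, -3.0000)
ω₁ − ω₀ = (-0.16640000, 0.20340000, 0.03133333)
I·α + gyro = (-0.1300, 0.1800, 0.0200)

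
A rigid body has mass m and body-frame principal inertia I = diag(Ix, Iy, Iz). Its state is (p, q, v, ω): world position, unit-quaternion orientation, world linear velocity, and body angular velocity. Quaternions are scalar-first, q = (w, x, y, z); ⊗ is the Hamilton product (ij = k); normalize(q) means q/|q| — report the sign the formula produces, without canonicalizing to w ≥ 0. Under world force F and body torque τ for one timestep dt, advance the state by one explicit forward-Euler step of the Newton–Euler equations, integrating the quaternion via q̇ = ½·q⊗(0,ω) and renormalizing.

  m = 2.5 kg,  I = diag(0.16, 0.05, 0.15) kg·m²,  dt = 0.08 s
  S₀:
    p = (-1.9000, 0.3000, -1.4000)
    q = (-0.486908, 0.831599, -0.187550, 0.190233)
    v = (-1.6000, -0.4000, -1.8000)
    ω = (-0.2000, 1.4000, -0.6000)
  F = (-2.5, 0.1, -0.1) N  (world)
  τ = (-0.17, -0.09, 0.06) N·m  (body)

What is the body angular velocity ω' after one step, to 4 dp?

α = I⁻¹(τ − ω×Iω) = (-0.5375, -1.8240, 0.1947)
new body rate ω' = (-0.2430, 1.2541, -0.5844)

ω' = (-0.2430, 1.2541, -0.5844)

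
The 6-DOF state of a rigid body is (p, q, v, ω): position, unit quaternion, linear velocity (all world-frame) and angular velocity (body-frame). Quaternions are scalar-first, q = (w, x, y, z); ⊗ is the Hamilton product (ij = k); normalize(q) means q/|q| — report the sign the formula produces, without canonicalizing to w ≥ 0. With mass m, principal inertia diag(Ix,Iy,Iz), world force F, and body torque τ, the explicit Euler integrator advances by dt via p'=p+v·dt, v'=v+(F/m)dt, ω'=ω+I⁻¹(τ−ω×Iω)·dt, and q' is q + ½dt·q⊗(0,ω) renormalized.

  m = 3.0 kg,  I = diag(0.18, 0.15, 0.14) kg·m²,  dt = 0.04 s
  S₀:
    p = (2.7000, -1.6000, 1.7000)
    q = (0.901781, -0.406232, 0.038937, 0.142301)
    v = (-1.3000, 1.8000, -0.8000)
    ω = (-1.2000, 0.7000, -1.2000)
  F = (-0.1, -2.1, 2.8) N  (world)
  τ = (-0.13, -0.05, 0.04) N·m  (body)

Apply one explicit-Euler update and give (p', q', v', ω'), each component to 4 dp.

p' = (2.6480, -1.5280, 1.6680)
q' = (0.8943, -0.4305, 0.0384, 0.1158)
v' = (-1.3013, 1.7720, -0.7627)
ω' = (-1.2308, 0.6713, -1.1958)

a = F/m = (-0.0333, -0.7000, 0.9333)
p + v·dt = (2.6480, -1.5280, 1.6680)
v' = v + a·dt = (-1.3013, 1.7720, -0.7627)
ω×(Iω) gyroscopic = (0.0084, 0.0576, 0.0252)
angular accel α = (-0.7689, -0.7173, 0.1057)
new body rate ω' = (-1.2308, 0.6713, -1.1958)
q⊗(0,ω) = (-0.3439731, -1.2284723, -0.0269929, -1.3197752)
updated quaternion q' = (0.8943, -0.4305, 0.0384, 0.1158)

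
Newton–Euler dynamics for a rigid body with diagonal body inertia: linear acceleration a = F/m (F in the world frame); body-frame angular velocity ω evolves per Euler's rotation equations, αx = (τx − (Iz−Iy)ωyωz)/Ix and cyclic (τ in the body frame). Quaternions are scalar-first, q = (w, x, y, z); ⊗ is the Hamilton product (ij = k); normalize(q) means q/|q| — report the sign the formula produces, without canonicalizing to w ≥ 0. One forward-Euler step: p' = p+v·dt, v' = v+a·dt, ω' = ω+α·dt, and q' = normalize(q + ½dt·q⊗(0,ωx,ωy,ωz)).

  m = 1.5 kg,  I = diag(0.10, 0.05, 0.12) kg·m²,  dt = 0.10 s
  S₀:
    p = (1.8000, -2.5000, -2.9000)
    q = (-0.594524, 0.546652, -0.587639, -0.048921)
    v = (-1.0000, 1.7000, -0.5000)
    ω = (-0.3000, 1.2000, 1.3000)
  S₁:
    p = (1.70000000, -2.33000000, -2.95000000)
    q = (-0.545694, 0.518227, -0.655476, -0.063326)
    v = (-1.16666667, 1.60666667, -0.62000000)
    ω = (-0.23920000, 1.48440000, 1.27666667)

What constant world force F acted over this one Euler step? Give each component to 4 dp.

velocity change Δv = (-0.16666667, -0.09333333, -0.12000000)
applied force F = (-2.5000, -1.4000, -1.8000)

F = (-2.5000, -1.4000, -1.8000)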